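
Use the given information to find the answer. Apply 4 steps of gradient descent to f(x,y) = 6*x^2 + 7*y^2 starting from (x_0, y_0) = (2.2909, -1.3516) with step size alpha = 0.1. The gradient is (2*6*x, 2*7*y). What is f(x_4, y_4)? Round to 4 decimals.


Gradient descent on f(x,y) = 6*x^2 + 7*y^2.
Starting point: (2.2909, -1.3516), alpha = 0.1
Step 1: grad_x = 2*6*2.2909 = 27.4908, grad_y = 2*7*-1.3516 = -18.9224
  x_1 = 2.2909 - 0.1*27.4908 = -0.4582
  y_1 = -1.3516 - 0.1*-18.9224 = 0.5406
Step 2: grad_x = 2*6*-0.4582 = -5.4982, grad_y = 2*7*0.5406 = 7.569
  x_2 = -0.4582 - 0.1*-5.4982 = 0.0916
  y_2 = 0.5406 - 0.1*7.569 = -0.2163
Step 3: grad_x = 2*6*0.0916 = 1.0996, grad_y = 2*7*-0.2163 = -3.0276
  x_3 = 0.0916 - 0.1*1.0996 = -0.0183
  y_3 = -0.2163 - 0.1*-3.0276 = 0.0865
Step 4: grad_x = 2*6*-0.0183 = -0.2199, grad_y = 2*7*0.0865 = 1.211
  x_4 = -0.0183 - 0.1*-0.2199 = 0.0037
  y_4 = 0.0865 - 0.1*1.211 = -0.0346
f(0.0037, -0.0346) = 6*0.0037^2 + 7*(-0.0346)^2 = 0.0085


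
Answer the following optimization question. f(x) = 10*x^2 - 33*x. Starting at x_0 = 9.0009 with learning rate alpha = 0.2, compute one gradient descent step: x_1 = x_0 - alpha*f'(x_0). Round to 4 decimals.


We compute the gradient at x_0 and apply the update.
f'(x) = 20*x - 33
f'(9.0009) = 20*9.0009 - 33 = 147.018
x_1 = 9.0009 - 0.2*147.018 = -20.4027


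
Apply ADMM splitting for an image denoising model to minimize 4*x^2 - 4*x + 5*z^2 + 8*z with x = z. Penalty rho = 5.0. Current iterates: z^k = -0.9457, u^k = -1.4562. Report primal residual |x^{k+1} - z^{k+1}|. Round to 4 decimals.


ADMM iteration with rho = 5.0, z^k = -0.9457, u^k = -1.4562
Step 1: x-update.
Minimize 4*x^2 - 4*x + (5.0/2)*(x + 0.9457 - 1.4562)^2
FOC: (2*4 + 5.0)*x = 4 + 5.0*(-0.9457 + 1.4562)
x^{k+1} = 0.504
Step 2: z-update.
Minimize 5*z^2 + 8*z + (5.0/2)*(0.504 - z - 1.4562)^2
FOC: (2*5 + 5.0)*z = -8 + 5.0*(0.504 - 1.4562)
z^{k+1} = -0.8507
Step 3: u-update.
u^{k+1} = -1.4562 + 0.504 + 0.8507 = -0.1014
Step 4: Primal residual = |0.504 + 0.8507| = 1.3548


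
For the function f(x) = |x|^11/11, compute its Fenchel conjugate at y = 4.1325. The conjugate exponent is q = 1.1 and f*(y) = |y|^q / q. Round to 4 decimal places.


The conjugate exponent q satisfies 1/p + 1/q = 1.
p = 11, so q = 11/(11 - 1) = 1.1
|y|^q = 4.1325^1.1 = 4.7625
f*(4.1325) = 4.7625 / 1.1 = 4.3295


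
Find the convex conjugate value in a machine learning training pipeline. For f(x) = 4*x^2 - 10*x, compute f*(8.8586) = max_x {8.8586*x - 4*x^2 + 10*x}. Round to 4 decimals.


f*(y) = sup_x {y*x - a*x^2 - b*x} = sup_x {(y-b)*x - a*x^2}
FOC: (y - b) - 2a*x = 0 => x* = (y - b)/(2a)
x* = (8.8586 + 10)/(2*4) = 2.3573
f*(8.8586) = (y-b)^2/(4a) = (8.8586 + 10)^2/(4*4)
= 355.6468/16 = 22.2279


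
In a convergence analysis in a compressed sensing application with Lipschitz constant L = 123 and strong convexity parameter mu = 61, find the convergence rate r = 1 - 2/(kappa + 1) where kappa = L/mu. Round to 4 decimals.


Step 1: Compute the condition number.
kappa = L/mu = 123/61 = 2.0164
Step 2: Compute the convergence rate.
r = 1 - 2/(kappa + 1) = 1 - 2*mu/(L + mu) = (L - mu)/(L + mu) = 62/184 = 0.337


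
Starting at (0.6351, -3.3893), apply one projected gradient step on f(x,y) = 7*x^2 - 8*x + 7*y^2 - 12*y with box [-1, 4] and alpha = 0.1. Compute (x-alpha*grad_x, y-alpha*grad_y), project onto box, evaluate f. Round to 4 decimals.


Step 1: Compute gradient at (0.6351, -3.3893).
grad_x = 2*7*0.6351 - 8 = 0.8914
grad_y = 2*7*-3.3893 - 12 = -59.4502
Step 2: Gradient step.
x_raw = 0.6351 - 0.1*0.8914 = 0.546
y_raw = -3.3893 - 0.1*-59.4502 = 2.5557
Step 3: Project onto [-1, 4].
x_proj = clip(0.546) = 0.546
y_proj = clip(2.5557) = 2.5557
Step 4: Evaluate f.
f(0.546, 2.5557) = 12.7721


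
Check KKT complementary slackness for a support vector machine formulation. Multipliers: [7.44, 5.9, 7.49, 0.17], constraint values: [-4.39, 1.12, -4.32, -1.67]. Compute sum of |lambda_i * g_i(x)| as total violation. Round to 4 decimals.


KKT complementary slackness check:
lambda_1 * g_1 = 7.44 * -4.39 = -32.6616
lambda_2 * g_2 = 5.9 * 1.12 = 6.608
lambda_3 * g_3 = 7.49 * -4.32 = -32.3568
lambda_4 * g_4 = 0.17 * -1.67 = -0.2839
Total violation = 32.6616 + 6.608 + 32.3568 + 0.2839 = 71.9103


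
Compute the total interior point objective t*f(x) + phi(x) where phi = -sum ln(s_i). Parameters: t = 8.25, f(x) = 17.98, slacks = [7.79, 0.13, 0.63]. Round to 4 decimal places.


Step 1: Compute log-barrier.
ln values: [2.0528, -2.0402, -0.462]
phi = -(2.0528 - 2.0402 - 0.462) = 0.4494
Step 2: Compute augmented objective.
t*f(x) = 8.25*17.98 = 148.335
Total = 148.335 + 0.4494 = 148.7844


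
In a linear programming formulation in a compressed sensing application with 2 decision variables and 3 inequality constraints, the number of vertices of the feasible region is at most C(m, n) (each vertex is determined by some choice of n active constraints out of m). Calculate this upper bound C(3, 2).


Each vertex corresponds to some choice of n active constraints out of m, so the number of vertices is at most C(m, n) = m! / (n!(m-n)!).
m = 3, n = 2
Numerator: 3 * 2
Denominator: 2! = 2
C(3, 2) = 3


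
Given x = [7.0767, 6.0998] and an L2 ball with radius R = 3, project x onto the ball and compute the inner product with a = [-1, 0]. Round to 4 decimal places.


Step 1: Compute ||x|| (intermediates to 6 decimals).
||x|| = sqrt(7.0767^2 + 6.0998^2) = 9.342764
Step 2: Project.
Since ||x|| > R, scale = R/||x|| = 3/9.342764 = 0.321104, proj(x) = scale * x
proj(x) = [2.272357, 1.95867]
Step 3: Dot product.
a^T * proj(x) = -1*2.272357 + 0*1.95867 = -2.2724


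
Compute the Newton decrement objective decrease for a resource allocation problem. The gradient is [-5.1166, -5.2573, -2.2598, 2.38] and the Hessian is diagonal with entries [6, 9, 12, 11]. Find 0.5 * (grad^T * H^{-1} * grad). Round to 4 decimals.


Step 1: H is diagonal, so H^(-1) * g = [-0.8528, -0.5841, -0.1883, 0.2164].
Step 2: g^T H^(-1) g = sum_i g_i^2 / H_ii
  = (-5.1166)^2/6 + (-5.2573)^2/9 + (-2.2598)^2/12 + (2.38)^2/11
  = 4.3633 + 3.071 + 0.4256 + 0.5149 = 8.3748
Step 3: Objective decrease = 0.5 * g^T H^(-1) g = 4.1874


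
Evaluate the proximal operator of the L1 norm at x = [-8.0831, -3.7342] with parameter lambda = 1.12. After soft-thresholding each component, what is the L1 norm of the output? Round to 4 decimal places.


Soft-thresholding with lambda = 1.12:
prox(-8.0831) = sign(-8.0831)*max(|-8.0831| - 1.12, 0) = -6.9631
prox(-3.7342) = sign(-3.7342)*max(|-3.7342| - 1.12, 0) = -2.6142
prox(x) = [-6.9631, -2.6142]
||prox(x)||_1 = 6.9631 + 2.6142 = 9.5773


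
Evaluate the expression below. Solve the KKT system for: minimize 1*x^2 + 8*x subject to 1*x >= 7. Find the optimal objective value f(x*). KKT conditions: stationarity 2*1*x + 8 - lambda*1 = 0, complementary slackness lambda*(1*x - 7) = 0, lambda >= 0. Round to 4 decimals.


Step 1: Try lambda = 0 (constraint inactive).
x_unc = -8/(2*1) = -4.0
Check: 1*-4.0 = -4.0 < 7 -- violated!
Step 2: Constraint must be active: 1*x = 7
x* = 7/1 = 7.0
lambda = (2*1*7.0 + 8)/1 = 22.0
Step 3: Compute optimal value.
f(x*) = 1*7.0^2 + 8*7.0 = 105.0


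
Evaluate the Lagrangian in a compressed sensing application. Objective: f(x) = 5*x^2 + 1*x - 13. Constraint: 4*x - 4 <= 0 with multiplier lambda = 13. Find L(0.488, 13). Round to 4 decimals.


Step 1: Evaluate f(x).
f(0.488) = 5*0.488^2 + 1*0.488 - 13 = -11.3213
Step 2: Evaluate g(x).
g(0.488) = 4*0.488 - 4 = -2.048
Step 3: Compute Lagrangian.
L = -11.3213 + 13*-2.048 = -37.9453


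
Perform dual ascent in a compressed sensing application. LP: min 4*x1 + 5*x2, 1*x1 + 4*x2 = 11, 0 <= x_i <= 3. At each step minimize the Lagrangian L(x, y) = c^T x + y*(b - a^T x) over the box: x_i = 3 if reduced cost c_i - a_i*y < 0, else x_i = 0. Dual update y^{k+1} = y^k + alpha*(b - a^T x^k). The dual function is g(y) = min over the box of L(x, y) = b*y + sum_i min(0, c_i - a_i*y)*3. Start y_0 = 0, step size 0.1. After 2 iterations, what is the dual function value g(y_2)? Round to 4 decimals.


Dual ascent for LP: min 4*x1 + 5*x2, 1*x1 + 4*x2 = 11, 0 <= x_i <= 3
Step 1: y^k = 0.0, reduced costs: (4.0, 5.0)
  x^k = (0.0, 0.0), subgradient = b - a^T x = 11.0
  y^{k+1} = 0.0 + 0.1*11.0 = 1.1
Step 2: y^k = 1.1, reduced costs: (2.9, 0.6)
  x^k = (0.0, 0.0), subgradient = b - a^T x = 11.0
  y^{k+1} = 1.1 + 0.1*11.0 = 2.2
Dual objective at y_2 = 2.2: reduced costs (1.8, -3.8), box minimizer x = (0.0, 3.0)
g(y_2) = b*y + (c1 - a1*y)*x1 + (c2 - a2*y)*x2 = 11*2.2 + 1.8*0.0 + (-3.8)*3.0 = 24.2 + 0.0 - 11.4 = 12.8


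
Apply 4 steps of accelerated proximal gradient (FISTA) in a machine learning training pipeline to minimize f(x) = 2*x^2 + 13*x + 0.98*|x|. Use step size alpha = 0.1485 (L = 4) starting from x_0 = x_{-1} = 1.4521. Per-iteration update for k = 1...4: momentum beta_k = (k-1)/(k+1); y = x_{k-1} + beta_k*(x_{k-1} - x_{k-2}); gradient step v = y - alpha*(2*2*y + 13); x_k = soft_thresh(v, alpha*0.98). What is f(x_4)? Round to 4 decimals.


FISTA on f(x) = 2*x^2 + 13*x + 0.98*|x|
L = 4, alpha = 0.1485
Iteration 1: beta = 0.0, y = 1.4521 + 0.0*(1.4521 - 1.4521) = 1.4521
  grad(y) = 18.8084, v = y - alpha*grad = -1.3409
  prox(v) = soft_thresh(-1.3409, 0.1455) = -1.1954
Iteration 2: beta = 0.3333, y = -1.1954 + 0.3333*(-1.1954 - 1.4521) = -2.0779
  grad(y) = 4.6883, v = y - alpha*grad = -2.7741
  prox(v) = soft_thresh(-2.7741, 0.1455) = -2.6286
Iteration 3: beta = 0.5, y = -2.6286 + 0.5*(-2.6286 + 1.1954) = -3.3452
  grad(y) = -0.3808, v = y - alpha*grad = -3.2887
  prox(v) = soft_thresh(-3.2887, 0.1455) = -3.1431
Iteration 4: beta = 0.6, y = -3.1431 + 0.6*(-3.1431 + 2.6286) = -3.4518
  grad(y) = -0.8073, v = y - alpha*grad = -3.3319
  prox(v) = soft_thresh(-3.3319, 0.1455) = -3.1864
f(x_4) = 2*(-3.1864)^2 + 13*(-3.1864) + 0.98*|-3.1864| = -17.9942


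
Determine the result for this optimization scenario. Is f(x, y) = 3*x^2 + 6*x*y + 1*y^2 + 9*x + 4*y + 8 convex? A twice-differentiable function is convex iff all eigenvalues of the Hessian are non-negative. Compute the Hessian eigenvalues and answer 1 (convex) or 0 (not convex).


The Hessian of f(x,y) = 3*x^2 + 6*x*y + 1*y^2 + 9*x + 4*y + 8 is:
H = [[6, 6], [6, 2]]
Trace = 6 + 2 = 8
Determinant = 6*2 - (6)^2 = -24
Discriminant = (8)^2 - 4*-24 = 160.0
Eigenvalues: lambda_1 = -2.3246, lambda_2 = 10.3246
The function is not convex.

0


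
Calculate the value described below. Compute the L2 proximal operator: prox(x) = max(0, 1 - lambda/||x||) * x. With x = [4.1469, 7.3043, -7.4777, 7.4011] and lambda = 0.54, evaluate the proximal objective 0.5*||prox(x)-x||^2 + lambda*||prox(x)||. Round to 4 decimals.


Step 1: Compute ||x||.
||x|| = 13.4626
Step 2: Compute scaling factor.
scale = max(0, 1 - 0.54/13.4626) = 0.9599
Step 3: prox(x) = [3.9806, 7.0113, -7.1778, 7.1042]
||prox(x)|| = 12.9226
Step 4: Proximal objective.
0.5*||prox-x||^2 = 0.1458
lambda*||prox|| = 6.9782
Total = 7.124


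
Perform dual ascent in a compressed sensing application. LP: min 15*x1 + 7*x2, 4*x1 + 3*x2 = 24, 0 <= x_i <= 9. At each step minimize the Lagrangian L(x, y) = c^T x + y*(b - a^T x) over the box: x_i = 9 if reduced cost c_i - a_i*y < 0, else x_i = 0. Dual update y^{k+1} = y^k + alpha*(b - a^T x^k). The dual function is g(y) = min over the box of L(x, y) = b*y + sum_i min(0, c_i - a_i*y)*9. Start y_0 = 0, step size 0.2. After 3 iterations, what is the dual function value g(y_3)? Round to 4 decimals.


Dual ascent for LP: min 15*x1 + 7*x2, 4*x1 + 3*x2 = 24, 0 <= x_i <= 9
Step 1: y^k = 0.0, reduced costs: (15.0, 7.0)
  x^k = (0.0, 0.0), subgradient = b - a^T x = 24.0
  y^{k+1} = 0.0 + 0.2*24.0 = 4.8
Step 2: y^k = 4.8, reduced costs: (-4.2, -7.4)
  x^k = (9.0, 9.0), subgradient = b - a^T x = -39.0
  y^{k+1} = 4.8 + 0.2*-39.0 = -3.0
Step 3: y^k = -3.0, reduced costs: (27.0, 16.0)
  x^k = (0.0, 0.0), subgradient = b - a^T x = 24.0
  y^{k+1} = -3.0 + 0.2*24.0 = 1.8
Dual objective at y_3 = 1.8: reduced costs (7.8, 1.6), box minimizer x = (0.0, 0.0)
g(y_3) = b*y + (c1 - a1*y)*x1 + (c2 - a2*y)*x2 = 24*1.8 + 7.8*0.0 + 1.6*0.0 = 43.2 + 0.0 + 0.0 = 43.2


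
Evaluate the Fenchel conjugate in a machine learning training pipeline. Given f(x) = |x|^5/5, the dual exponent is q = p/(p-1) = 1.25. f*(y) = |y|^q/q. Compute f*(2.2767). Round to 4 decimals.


The conjugate exponent q satisfies 1/p + 1/q = 1.
p = 5, so q = 5/(5 - 1) = 1.25
|y|^q = 2.2767^1.25 = 2.7966
f*(2.2767) = 2.7966 / 1.25 = 2.2373


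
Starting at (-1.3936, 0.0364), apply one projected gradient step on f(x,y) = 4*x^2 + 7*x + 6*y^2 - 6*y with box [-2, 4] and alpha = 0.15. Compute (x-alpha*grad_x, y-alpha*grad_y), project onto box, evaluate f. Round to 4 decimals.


Step 1: Compute gradient at (-1.3936, 0.0364).
grad_x = 2*4*-1.3936 + 7 = -4.1488
grad_y = 2*6*0.0364 - 6 = -5.5632
Step 2: Gradient step.
x_raw = -1.3936 - 0.15*-4.1488 = -0.7713
y_raw = 0.0364 - 0.15*-5.5632 = 0.8709
Step 3: Project onto [-2, 4].
x_proj = clip(-0.7713) = -0.7713
y_proj = clip(0.8709) = 0.8709
Step 4: Evaluate f.
f(-0.7713, 0.8709) = -3.6942


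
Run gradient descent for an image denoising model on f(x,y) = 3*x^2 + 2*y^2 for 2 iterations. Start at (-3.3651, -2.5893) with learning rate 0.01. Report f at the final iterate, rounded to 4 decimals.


Gradient descent on f(x,y) = 3*x^2 + 2*y^2.
Starting point: (-3.3651, -2.5893), alpha = 0.01
Step 1: grad_x = 2*3*-3.3651 = -20.1906, grad_y = 2*2*-2.5893 = -10.3572
  x_1 = -3.3651 - 0.01*-20.1906 = -3.1632
  y_1 = -2.5893 - 0.01*-10.3572 = -2.4857
Step 2: grad_x = 2*3*-3.1632 = -18.9792, grad_y = 2*2*-2.4857 = -9.9429
  x_2 = -3.1632 - 0.01*-18.9792 = -2.9734
  y_2 = -2.4857 - 0.01*-9.9429 = -2.3863
f(-2.9734, -2.3863) = 3*(-2.9734)^2 + 2*(-2.3863)^2 = 37.9122


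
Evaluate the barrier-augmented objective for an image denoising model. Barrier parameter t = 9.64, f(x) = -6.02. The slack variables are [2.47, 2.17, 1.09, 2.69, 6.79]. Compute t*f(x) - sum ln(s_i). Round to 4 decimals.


Step 1: Compute log-barrier.
ln values: [0.9042, 0.7747, 0.0862, 0.9895, 1.9155]
phi = -(0.9042 + 0.7747 + 0.0862 + 0.9895 + 1.9155) = -4.6701
Step 2: Compute augmented objective.
t*f(x) = 9.64*-6.02 = -58.0328
Total = -58.0328 - 4.6701 = -62.7029


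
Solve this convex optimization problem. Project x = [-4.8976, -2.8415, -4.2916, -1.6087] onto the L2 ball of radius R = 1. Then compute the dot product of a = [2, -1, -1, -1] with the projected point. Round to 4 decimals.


Step 1: Compute ||x|| (intermediates to 6 decimals).
||x|| = sqrt((-4.8976)^2 + (-2.8415)^2 + (-4.2916)^2 + (-1.6087)^2) = 7.284666
Step 2: Project.
Since ||x|| > R, scale = R/||x|| = 1/7.284666 = 0.137275, proj(x) = scale * x
proj(x) = [-0.672318, -0.390067, -0.589129, -0.220834]
Step 3: Dot product.
a^T * proj(x) = 2*(-0.672318) - 1*(-0.390067) - 1*(-0.589129) - 1*(-0.220834) = -0.1446


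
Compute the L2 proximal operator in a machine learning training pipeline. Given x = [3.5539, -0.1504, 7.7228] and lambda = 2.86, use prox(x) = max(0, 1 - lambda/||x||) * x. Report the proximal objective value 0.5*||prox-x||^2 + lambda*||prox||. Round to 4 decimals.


Step 1: Compute ||x||.
||x|| = 8.5026
Step 2: Compute scaling factor.
scale = max(0, 1 - 2.86/8.5026) = 0.6636
Step 3: prox(x) = [2.3585, -0.0998, 5.1251]
||prox(x)|| = 5.6426
Step 4: Proximal objective.
0.5*||prox-x||^2 = 4.0898
lambda*||prox|| = 16.1378
Total = 20.2277


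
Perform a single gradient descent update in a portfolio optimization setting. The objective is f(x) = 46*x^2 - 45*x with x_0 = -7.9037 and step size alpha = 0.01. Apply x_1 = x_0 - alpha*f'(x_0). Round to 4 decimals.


We compute the gradient at x_0 and apply the update.
f'(x) = 92*x - 45
f'(-7.9037) = 92*-7.9037 - 45 = -772.1404
x_1 = -7.9037 - 0.01*-772.1404 = -0.1823


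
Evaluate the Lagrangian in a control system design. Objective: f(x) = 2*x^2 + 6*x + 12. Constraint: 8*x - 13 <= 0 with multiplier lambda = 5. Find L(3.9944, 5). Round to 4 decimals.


Step 1: Evaluate f(x).
f(3.9944) = 2*3.9944^2 + 6*3.9944 + 12 = 67.8769
Step 2: Evaluate g(x).
g(3.9944) = 8*3.9944 - 13 = 18.9552
Step 3: Compute Lagrangian.
L = 67.8769 + 5*18.9552 = 162.6529


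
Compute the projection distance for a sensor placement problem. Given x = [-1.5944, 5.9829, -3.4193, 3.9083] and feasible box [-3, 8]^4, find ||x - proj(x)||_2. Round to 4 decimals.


Project each component onto [-3, 8].
clip(-1.5944) = -1.5944, clip(5.9829) = 5.9829, clip(-3.4193) = -3.0, clip(3.9083) = 3.9083
Projection = [-1.5944, 5.9829, -3.0, 3.9083]
Squared diffs: [0.0, 0.0, 0.1758, 0.0]
Distance = sqrt(0.1758) = 0.4193


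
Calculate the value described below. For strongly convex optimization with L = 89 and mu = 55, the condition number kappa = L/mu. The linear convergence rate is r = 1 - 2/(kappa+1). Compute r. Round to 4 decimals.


Step 1: Compute the condition number.
kappa = L/mu = 89/55 = 1.6182
Step 2: Compute the convergence rate.
r = 1 - 2/(kappa + 1) = 1 - 2*mu/(L + mu) = (L - mu)/(L + mu) = 34/144 = 0.2361


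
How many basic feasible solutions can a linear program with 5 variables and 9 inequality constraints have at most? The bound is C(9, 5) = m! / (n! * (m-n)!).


Each vertex corresponds to some choice of n active constraints out of m, so the number of vertices is at most C(m, n) = m! / (n!(m-n)!).
m = 9, n = 5
Numerator: 9 * 8 * 7 * 6 * 5
Denominator: 5! = 120
C(9, 5) = 126


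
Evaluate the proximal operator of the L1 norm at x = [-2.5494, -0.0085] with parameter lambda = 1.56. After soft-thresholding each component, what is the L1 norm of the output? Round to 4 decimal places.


Soft-thresholding with lambda = 1.56:
prox(-2.5494) = sign(-2.5494)*max(|-2.5494| - 1.56, 0) = -0.9894
prox(-0.0085) = sign(-0.0085)*max(|-0.0085| - 1.56, 0) = 0.0
prox(x) = [-0.9894, 0.0]
||prox(x)||_1 = 0.9894 + 0.0 = 0.9894


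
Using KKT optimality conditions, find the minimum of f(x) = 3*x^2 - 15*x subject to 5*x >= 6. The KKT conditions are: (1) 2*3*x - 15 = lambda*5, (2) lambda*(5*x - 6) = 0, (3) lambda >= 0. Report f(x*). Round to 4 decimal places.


Step 1: Try lambda = 0 (constraint inactive).
Stationarity: 2*3*x - 15 = 0
x* = 15/(2*3) = 2.5
Check constraint: 5*2.5 = 12.5 >= 6 -- satisfied.
Step 2: Compute optimal value.
f(x*) = 3*2.5^2 - 15*2.5 = -18.75


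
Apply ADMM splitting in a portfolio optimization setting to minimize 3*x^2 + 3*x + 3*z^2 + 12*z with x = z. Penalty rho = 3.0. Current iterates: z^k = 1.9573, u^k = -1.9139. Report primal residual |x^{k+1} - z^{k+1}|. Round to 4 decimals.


ADMM iteration with rho = 3.0, z^k = 1.9573, u^k = -1.9139
Step 1: x-update.
Minimize 3*x^2 + 3*x + (3.0/2)*(x - 1.9573 - 1.9139)^2
FOC: (2*3 + 3.0)*x = -3 + 3.0*(1.9573 + 1.9139)
x^{k+1} = 0.9571
Step 2: z-update.
Minimize 3*z^2 + 12*z + (3.0/2)*(0.9571 - z - 1.9139)^2
FOC: (2*3 + 3.0)*z = -12 + 3.0*(0.9571 - 1.9139)
z^{k+1} = -1.6523
Step 3: u-update.
u^{k+1} = -1.9139 + 0.9571 + 1.6523 = 0.6954
Step 4: Primal residual = |0.9571 + 1.6523| = 2.6093


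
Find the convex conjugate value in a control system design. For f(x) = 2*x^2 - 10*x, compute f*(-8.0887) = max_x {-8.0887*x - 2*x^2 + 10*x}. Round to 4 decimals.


f*(y) = sup_x {y*x - a*x^2 - b*x} = sup_x {(y-b)*x - a*x^2}
FOC: (y - b) - 2a*x = 0 => x* = (y - b)/(2a)
x* = (-8.0887 + 10)/(2*2) = 0.4778
f*(-8.0887) = (y-b)^2/(4a) = (-8.0887 + 10)^2/(4*2)
= 3.6531/8 = 0.4566


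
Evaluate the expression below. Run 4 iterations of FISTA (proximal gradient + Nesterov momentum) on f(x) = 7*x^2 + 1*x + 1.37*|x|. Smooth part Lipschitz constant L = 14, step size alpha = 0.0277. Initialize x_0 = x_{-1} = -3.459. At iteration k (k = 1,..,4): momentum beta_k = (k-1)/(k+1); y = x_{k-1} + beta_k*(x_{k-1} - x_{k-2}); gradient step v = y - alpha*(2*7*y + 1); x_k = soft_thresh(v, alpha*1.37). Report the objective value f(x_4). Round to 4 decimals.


FISTA on f(x) = 7*x^2 + 1*x + 1.37*|x|
L = 14, alpha = 0.0277
Iteration 1: beta = 0.0, y = -3.459 + 0.0*(-3.459 + 3.459) = -3.459
  grad(y) = -47.426, v = y - alpha*grad = -2.1453
  prox(v) = soft_thresh(-2.1453, 0.0379) = -2.1074
Iteration 2: beta = 0.3333, y = -2.1074 + 0.3333*(-2.1074 + 3.459) = -1.6568
  grad(y) = -22.1952, v = y - alpha*grad = -1.042
  prox(v) = soft_thresh(-1.042, 0.0379) = -1.004
Iteration 3: beta = 0.5, y = -1.004 + 0.5*(-1.004 + 2.1074) = -0.4524
  grad(y) = -5.3335, v = y - alpha*grad = -0.3047
  prox(v) = soft_thresh(-0.3047, 0.0379) = -0.2667
Iteration 4: beta = 0.6, y = -0.2667 + 0.6*(-0.2667 + 1.004) = 0.1757
  grad(y) = 3.4598, v = y - alpha*grad = 0.0799
  prox(v) = soft_thresh(0.0799, 0.0379) = 0.0419
f(x_4) = 7*0.0419^2 + 1*0.0419 + 1.37*|0.0419| = 0.1116


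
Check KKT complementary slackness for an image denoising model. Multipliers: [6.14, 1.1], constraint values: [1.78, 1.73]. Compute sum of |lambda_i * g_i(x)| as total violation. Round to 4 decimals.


KKT complementary slackness check:
lambda_1 * g_1 = 6.14 * 1.78 = 10.9292
lambda_2 * g_2 = 1.1 * 1.73 = 1.903
Total violation = 10.9292 + 1.903 = 12.8322


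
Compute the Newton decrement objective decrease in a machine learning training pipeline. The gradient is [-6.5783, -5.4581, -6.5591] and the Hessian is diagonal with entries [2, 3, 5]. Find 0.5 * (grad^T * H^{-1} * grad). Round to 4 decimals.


Step 1: H is diagonal, so H^(-1) * g = [-3.2892, -1.8194, -1.3118].
Step 2: g^T H^(-1) g = sum_i g_i^2 / H_ii
  = (-6.5783)^2/2 + (-5.4581)^2/3 + (-6.5591)^2/5
  = 21.637 + 9.9303 + 8.6044 = 40.1717
Step 3: Objective decrease = 0.5 * g^T H^(-1) g = 20.0858


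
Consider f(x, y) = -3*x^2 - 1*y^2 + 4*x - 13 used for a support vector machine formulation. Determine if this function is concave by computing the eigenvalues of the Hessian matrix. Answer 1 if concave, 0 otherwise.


The Hessian of f(x,y) = -3*x^2 - 1*y^2 + 4*x - 13 is:
H = [[-6, 0], [0, -2]]
Trace = -6 - 2 = -8
Determinant = -6*-2 - (0)^2 = 12
Discriminant = (-8)^2 - 4*12 = 16.0
Eigenvalues: lambda_1 = -6.0, lambda_2 = -2.0
The function is concave.

1


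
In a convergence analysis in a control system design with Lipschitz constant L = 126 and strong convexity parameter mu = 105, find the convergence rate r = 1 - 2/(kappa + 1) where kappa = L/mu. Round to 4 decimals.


Step 1: Compute the condition number.
kappa = L/mu = 126/105 = 1.2
Step 2: Compute the convergence rate.
r = 1 - 2/(kappa + 1) = 1 - 2*mu/(L + mu) = (L - mu)/(L + mu) = 21/231 = 0.0909


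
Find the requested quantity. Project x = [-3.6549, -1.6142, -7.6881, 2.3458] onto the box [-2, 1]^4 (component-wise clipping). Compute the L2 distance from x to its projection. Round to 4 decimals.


Project each component onto [-2, 1].
clip(-3.6549) = -2.0, clip(-1.6142) = -1.6142, clip(-7.6881) = -2.0, clip(2.3458) = 1.0
Projection = [-2.0, -1.6142, -2.0, 1.0]
Squared diffs: [2.7387, 0.0, 32.3545, 1.8112]
Distance = sqrt(36.9044) = 6.0749


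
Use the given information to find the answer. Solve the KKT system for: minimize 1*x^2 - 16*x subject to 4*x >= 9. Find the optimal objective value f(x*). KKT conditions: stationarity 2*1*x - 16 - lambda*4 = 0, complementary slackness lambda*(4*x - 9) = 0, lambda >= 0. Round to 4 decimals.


Step 1: Try lambda = 0 (constraint inactive).
Stationarity: 2*1*x - 16 = 0
x* = 16/(2*1) = 8.0
Check constraint: 4*8.0 = 32.0 >= 9 -- satisfied.
Step 2: Compute optimal value.
f(x*) = 1*8.0^2 - 16*8.0 = -64.0


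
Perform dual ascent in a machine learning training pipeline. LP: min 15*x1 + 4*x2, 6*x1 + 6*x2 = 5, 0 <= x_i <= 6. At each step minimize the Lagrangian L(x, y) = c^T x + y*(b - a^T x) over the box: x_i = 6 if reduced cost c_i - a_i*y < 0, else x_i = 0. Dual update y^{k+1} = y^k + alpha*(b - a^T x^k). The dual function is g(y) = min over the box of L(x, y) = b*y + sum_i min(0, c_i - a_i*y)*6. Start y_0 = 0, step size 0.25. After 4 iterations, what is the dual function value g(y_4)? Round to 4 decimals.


Dual ascent for LP: min 15*x1 + 4*x2, 6*x1 + 6*x2 = 5, 0 <= x_i <= 6
Step 1: y^k = 0.0, reduced costs: (15.0, 4.0)
  x^k = (0.0, 0.0), subgradient = b - a^T x = 5.0
  y^{k+1} = 0.0 + 0.25*5.0 = 1.25
Step 2: y^k = 1.25, reduced costs: (7.5, -3.5)
  x^k = (0.0, 6.0), subgradient = b - a^T x = -31.0
  y^{k+1} = 1.25 + 0.25*-31.0 = -6.5
Step 3: y^k = -6.5, reduced costs: (54.0, 43.0)
  x^k = (0.0, 0.0), subgradient = b - a^T x = 5.0
  y^{k+1} = -6.5 + 0.25*5.0 = -5.25
Step 4: y^k = -5.25, reduced costs: (46.5, 35.5)
  x^k = (0.0, 0.0), subgradient = b - a^T x = 5.0
  y^{k+1} = -5.25 + 0.25*5.0 = -4.0
Dual objective at y_4 = -4.0: reduced costs (39.0, 28.0), box minimizer x = (0.0, 0.0)
g(y_4) = b*y + (c1 - a1*y)*x1 + (c2 - a2*y)*x2 = 5*(-4.0) + 39.0*0.0 + 28.0*0.0 = -20.0 + 0.0 + 0.0 = -20.0


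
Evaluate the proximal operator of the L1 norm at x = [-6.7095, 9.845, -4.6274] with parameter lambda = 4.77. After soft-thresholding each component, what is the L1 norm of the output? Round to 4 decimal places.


Soft-thresholding with lambda = 4.77:
prox(-6.7095) = sign(-6.7095)*max(|-6.7095| - 4.77, 0) = -1.9395
prox(9.845) = sign(9.845)*max(|9.845| - 4.77, 0) = 5.075
prox(-4.6274) = sign(-4.6274)*max(|-4.6274| - 4.77, 0) = 0.0
prox(x) = [-1.9395, 5.075, 0.0]
||prox(x)||_1 = 1.9395 + 5.075 + 0.0 = 7.0145


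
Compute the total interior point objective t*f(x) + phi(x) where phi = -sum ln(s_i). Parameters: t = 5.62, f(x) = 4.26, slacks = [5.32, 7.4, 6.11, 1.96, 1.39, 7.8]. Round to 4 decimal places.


Step 1: Compute log-barrier.
ln values: [1.6715, 2.0015, 1.8099, 0.6729, 0.3293, 2.0541]
phi = -(1.6715 + 2.0015 + 1.8099 + 0.6729 + 0.3293 + 2.0541) = -8.5393
Step 2: Compute augmented objective.
t*f(x) = 5.62*4.26 = 23.9412
Total = 23.9412 - 8.5393 = 15.4019


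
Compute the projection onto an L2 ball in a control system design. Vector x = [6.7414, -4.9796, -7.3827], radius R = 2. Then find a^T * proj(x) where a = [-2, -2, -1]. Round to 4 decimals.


Step 1: Compute ||x|| (intermediates to 6 decimals).
||x|| = sqrt(6.7414^2 + (-4.9796)^2 + (-7.3827)^2) = 11.169026
Step 2: Project.
Since ||x|| > R, scale = R/||x|| = 2/11.169026 = 0.179067, proj(x) = scale * x
proj(x) = [1.207162, -0.891682, -1.321998]
Step 3: Dot product.
a^T * proj(x) = -2*1.207162 - 2*(-0.891682) - 1*(-1.321998) = 0.691


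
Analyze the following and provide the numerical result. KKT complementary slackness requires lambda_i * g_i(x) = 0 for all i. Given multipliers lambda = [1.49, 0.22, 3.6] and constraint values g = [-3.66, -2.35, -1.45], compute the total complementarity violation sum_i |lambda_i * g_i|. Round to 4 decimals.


KKT complementary slackness check:
lambda_1 * g_1 = 1.49 * -3.66 = -5.4534
lambda_2 * g_2 = 0.22 * -2.35 = -0.517
lambda_3 * g_3 = 3.6 * -1.45 = -5.22
Total violation = 5.4534 + 0.517 + 5.22 = 11.1904


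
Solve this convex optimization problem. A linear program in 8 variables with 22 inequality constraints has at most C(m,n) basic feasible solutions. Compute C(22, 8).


Each vertex corresponds to some choice of n active constraints out of m, so the number of vertices is at most C(m, n) = m! / (n!(m-n)!).
m = 22, n = 8
Numerator: 22 * 21 * 20 * 19 * 18 * 17 * 16 * 15
Denominator: 8! = 40320
C(22, 8) = 319770


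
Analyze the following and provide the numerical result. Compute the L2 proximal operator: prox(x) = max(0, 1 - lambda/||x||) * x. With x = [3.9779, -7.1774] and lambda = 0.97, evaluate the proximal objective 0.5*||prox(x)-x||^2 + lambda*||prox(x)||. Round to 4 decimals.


Step 1: Compute ||x||.
||x|| = 8.206
Step 2: Compute scaling factor.
scale = max(0, 1 - 0.97/8.206) = 0.8818
Step 3: prox(x) = [3.5077, -6.329]
||prox(x)|| = 7.236
Step 4: Proximal objective.
0.5*||prox-x||^2 = 0.4705
lambda*||prox|| = 7.0189
Total = 7.4894


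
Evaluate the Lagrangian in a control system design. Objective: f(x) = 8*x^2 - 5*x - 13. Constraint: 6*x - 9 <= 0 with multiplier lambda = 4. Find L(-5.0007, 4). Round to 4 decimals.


Step 1: Evaluate f(x).
f(-5.0007) = 8*(-5.0007)^2 - 5*(-5.0007) - 13 = 212.0595
Step 2: Evaluate g(x).
g(-5.0007) = 6*-5.0007 - 9 = -39.0042
Step 3: Compute Lagrangian.
L = 212.0595 + 4*-39.0042 = 56.0427


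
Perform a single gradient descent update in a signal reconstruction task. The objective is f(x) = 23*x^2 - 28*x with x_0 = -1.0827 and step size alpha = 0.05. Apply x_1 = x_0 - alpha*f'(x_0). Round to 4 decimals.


We compute the gradient at x_0 and apply the update.
f'(x) = 46*x - 28
f'(-1.0827) = 46*-1.0827 - 28 = -77.8042
x_1 = -1.0827 - 0.05*-77.8042 = 2.8075


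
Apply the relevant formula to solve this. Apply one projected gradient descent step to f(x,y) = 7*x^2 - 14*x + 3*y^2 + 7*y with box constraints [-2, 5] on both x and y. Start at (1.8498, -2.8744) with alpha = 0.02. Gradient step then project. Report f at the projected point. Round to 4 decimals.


Step 1: Compute gradient at (1.8498, -2.8744).
grad_x = 2*7*1.8498 - 14 = 11.8972
grad_y = 2*3*-2.8744 + 7 = -10.2464
Step 2: Gradient step.
x_raw = 1.8498 - 0.02*11.8972 = 1.6119
y_raw = -2.8744 - 0.02*-10.2464 = -2.6695
Step 3: Project onto [-2, 5].
x_proj = clip(1.6119) = 1.6119
y_proj = clip(-2.6695) = -2.0
Step 4: Evaluate f.
f(1.6119, -2.0) = -6.3794


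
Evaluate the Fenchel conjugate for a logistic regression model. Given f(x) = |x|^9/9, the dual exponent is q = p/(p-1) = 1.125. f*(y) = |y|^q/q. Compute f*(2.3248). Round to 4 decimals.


The conjugate exponent q satisfies 1/p + 1/q = 1.
p = 9, so q = 9/(9 - 1) = 1.125
|y|^q = 2.3248^1.125 = 2.5834
f*(2.3248) = 2.5834 / 1.125 = 2.2963


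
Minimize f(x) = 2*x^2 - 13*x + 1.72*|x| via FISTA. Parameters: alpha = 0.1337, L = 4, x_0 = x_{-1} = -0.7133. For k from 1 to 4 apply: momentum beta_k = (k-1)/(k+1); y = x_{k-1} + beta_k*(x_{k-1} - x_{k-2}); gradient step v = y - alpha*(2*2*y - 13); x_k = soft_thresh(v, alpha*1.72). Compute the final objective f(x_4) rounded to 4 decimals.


FISTA on f(x) = 2*x^2 - 13*x + 1.72*|x|
L = 4, alpha = 0.1337
Iteration 1: beta = 0.0, y = -0.7133 + 0.0*(-0.7133 + 0.7133) = -0.7133
  grad(y) = -15.8532, v = y - alpha*grad = 1.4063
  prox(v) = soft_thresh(1.4063, 0.23) = 1.1763
Iteration 2: beta = 0.3333, y = 1.1763 + 0.3333*(1.1763 + 0.7133) = 1.8062
  grad(y) = -5.7753, v = y - alpha*grad = 2.5783
  prox(v) = soft_thresh(2.5783, 0.23) = 2.3484
Iteration 3: beta = 0.5, y = 2.3484 + 0.5*(2.3484 - 1.1763) = 2.9344
  grad(y) = -1.2624, v = y - alpha*grad = 3.1032
  prox(v) = soft_thresh(3.1032, 0.23) = 2.8732
Iteration 4: beta = 0.6, y = 2.8732 + 0.6*(2.8732 - 2.3484) = 3.1881
  grad(y) = -0.2475, v = y - alpha*grad = 3.2212
  prox(v) = soft_thresh(3.2212, 0.23) = 2.9913
f(x_4) = 2*2.9913^2 - 13*2.9913 + 1.72*|2.9913| = -15.8461


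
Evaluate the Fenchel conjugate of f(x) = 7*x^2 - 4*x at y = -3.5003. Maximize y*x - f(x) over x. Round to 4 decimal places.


f*(y) = sup_x {y*x - a*x^2 - b*x} = sup_x {(y-b)*x - a*x^2}
FOC: (y - b) - 2a*x = 0 => x* = (y - b)/(2a)
x* = (-3.5003 + 4)/(2*7) = 0.0357
f*(-3.5003) = (y-b)^2/(4a) = (-3.5003 + 4)^2/(4*7)
= 0.2497/28 = 0.0089


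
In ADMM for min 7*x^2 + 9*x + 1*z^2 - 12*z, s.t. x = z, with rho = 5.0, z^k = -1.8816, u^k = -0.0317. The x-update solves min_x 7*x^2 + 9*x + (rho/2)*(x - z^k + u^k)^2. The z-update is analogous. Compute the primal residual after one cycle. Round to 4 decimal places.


ADMM iteration with rho = 5.0, z^k = -1.8816, u^k = -0.0317
Step 1: x-update.
Minimize 7*x^2 + 9*x + (5.0/2)*(x + 1.8816 - 0.0317)^2
FOC: (2*7 + 5.0)*x = -9 + 5.0*(-1.8816 + 0.0317)
x^{k+1} = -0.9605
Step 2: z-update.
Minimize 1*z^2 - 12*z + (5.0/2)*(-0.9605 - z - 0.0317)^2
FOC: (2*1 + 5.0)*z = 12 + 5.0*(-0.9605 - 0.0317)
z^{k+1} = 1.0056
Step 3: u-update.
u^{k+1} = -0.0317 - 0.9605 - 1.0056 = -1.9978
Step 4: Primal residual = |-0.9605 - 1.0056| = 1.9661


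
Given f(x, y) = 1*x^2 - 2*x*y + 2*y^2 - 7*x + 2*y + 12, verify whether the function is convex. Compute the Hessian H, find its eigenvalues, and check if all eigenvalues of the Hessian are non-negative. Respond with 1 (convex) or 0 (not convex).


The Hessian of f(x,y) = 1*x^2 - 2*x*y + 2*y^2 - 7*x + 2*y + 12 is:
H = [[2, -2], [-2, 4]]
Trace = 2 + 4 = 6
Determinant = 2*4 - (-2)^2 = 4
Discriminant = (6)^2 - 4*4 = 20.0
Eigenvalues: lambda_1 = 0.7639, lambda_2 = 5.2361
The function is convex.

1


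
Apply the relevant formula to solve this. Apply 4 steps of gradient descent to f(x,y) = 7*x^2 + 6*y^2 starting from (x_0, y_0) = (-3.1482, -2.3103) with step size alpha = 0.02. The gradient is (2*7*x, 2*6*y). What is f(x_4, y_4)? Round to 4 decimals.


Gradient descent on f(x,y) = 7*x^2 + 6*y^2.
Starting point: (-3.1482, -2.3103), alpha = 0.02
Step 1: grad_x = 2*7*-3.1482 = -44.0748, grad_y = 2*6*-2.3103 = -27.7236
  x_1 = -3.1482 - 0.02*-44.0748 = -2.2667
  y_1 = -2.3103 - 0.02*-27.7236 = -1.7558
Step 2: grad_x = 2*7*-2.2667 = -31.7339, grad_y = 2*6*-1.7558 = -21.0699
  x_2 = -2.2667 - 0.02*-31.7339 = -1.632
  y_2 = -1.7558 - 0.02*-21.0699 = -1.3344
Step 3: grad_x = 2*7*-1.632 = -22.8484, grad_y = 2*6*-1.3344 = -16.0132
  x_3 = -1.632 - 0.02*-22.8484 = -1.1751
  y_3 = -1.3344 - 0.02*-16.0132 = -1.0142
Step 4: grad_x = 2*7*-1.1751 = -16.4508, grad_y = 2*6*-1.0142 = -12.17
  x_4 = -1.1751 - 0.02*-16.4508 = -0.846
  y_4 = -1.0142 - 0.02*-12.17 = -0.7708
f(-0.846, -0.7708) = 7*(-0.846)^2 + 6*(-0.7708)^2 = 8.575


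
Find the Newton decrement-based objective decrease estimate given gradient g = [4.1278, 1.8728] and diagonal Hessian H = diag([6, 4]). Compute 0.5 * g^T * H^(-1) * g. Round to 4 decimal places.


Step 1: H is diagonal, so H^(-1) * g = [0.688, 0.4682].
Step 2: g^T H^(-1) g = sum_i g_i^2 / H_ii
  = (4.1278)^2/6 + (1.8728)^2/4
  = 2.8398 + 0.8768 = 3.7166
Step 3: Objective decrease = 0.5 * g^T H^(-1) g = 1.8583


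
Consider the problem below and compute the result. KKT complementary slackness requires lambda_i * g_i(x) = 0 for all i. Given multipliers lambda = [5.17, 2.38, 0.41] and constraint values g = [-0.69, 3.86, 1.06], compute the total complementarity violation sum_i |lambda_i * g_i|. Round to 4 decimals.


KKT complementary slackness check:
lambda_1 * g_1 = 5.17 * -0.69 = -3.5673
lambda_2 * g_2 = 2.38 * 3.86 = 9.1868
lambda_3 * g_3 = 0.41 * 1.06 = 0.4346
Total violation = 3.5673 + 9.1868 + 0.4346 = 13.1887


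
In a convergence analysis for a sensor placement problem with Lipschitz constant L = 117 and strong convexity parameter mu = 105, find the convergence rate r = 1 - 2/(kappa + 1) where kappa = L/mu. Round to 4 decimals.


Step 1: Compute the condition number.
kappa = L/mu = 117/105 = 1.1143
Step 2: Compute the convergence rate.
r = 1 - 2/(kappa + 1) = 1 - 2*mu/(L + mu) = (L - mu)/(L + mu) = 12/222 = 0.0541


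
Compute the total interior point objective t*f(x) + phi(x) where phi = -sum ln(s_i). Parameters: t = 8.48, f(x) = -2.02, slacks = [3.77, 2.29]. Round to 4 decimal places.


Step 1: Compute log-barrier.
ln values: [1.3271, 0.8286]
phi = -(1.3271 + 0.8286) = -2.1556
Step 2: Compute augmented objective.
t*f(x) = 8.48*-2.02 = -17.1296
Total = -17.1296 - 2.1556 = -19.2852


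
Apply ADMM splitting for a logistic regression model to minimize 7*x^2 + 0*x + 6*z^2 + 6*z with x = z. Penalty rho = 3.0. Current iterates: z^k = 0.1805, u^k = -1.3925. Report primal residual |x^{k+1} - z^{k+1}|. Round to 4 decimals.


ADMM iteration with rho = 3.0, z^k = 0.1805, u^k = -1.3925
Step 1: x-update.
Minimize 7*x^2 + 0*x + (3.0/2)*(x - 0.1805 - 1.3925)^2
FOC: (2*7 + 3.0)*x = 0 + 3.0*(0.1805 + 1.3925)
x^{k+1} = 0.2776
Step 2: z-update.
Minimize 6*z^2 + 6*z + (3.0/2)*(0.2776 - z - 1.3925)^2
FOC: (2*6 + 3.0)*z = -6 + 3.0*(0.2776 - 1.3925)
z^{k+1} = -0.623
Step 3: u-update.
u^{k+1} = -1.3925 + 0.2776 + 0.623 = -0.4919
Step 4: Primal residual = |0.2776 + 0.623| = 0.9006


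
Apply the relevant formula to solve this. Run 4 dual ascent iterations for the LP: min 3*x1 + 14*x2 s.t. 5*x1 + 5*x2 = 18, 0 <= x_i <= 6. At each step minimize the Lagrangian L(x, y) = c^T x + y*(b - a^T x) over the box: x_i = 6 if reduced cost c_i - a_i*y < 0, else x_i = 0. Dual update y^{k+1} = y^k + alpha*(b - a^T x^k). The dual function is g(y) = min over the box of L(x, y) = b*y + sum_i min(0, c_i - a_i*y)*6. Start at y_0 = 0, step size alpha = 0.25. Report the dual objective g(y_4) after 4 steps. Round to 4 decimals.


Dual ascent for LP: min 3*x1 + 14*x2, 5*x1 + 5*x2 = 18, 0 <= x_i <= 6
Step 1: y^k = 0.0, reduced costs: (3.0, 14.0)
  x^k = (0.0, 0.0), subgradient = b - a^T x = 18.0
  y^{k+1} = 0.0 + 0.25*18.0 = 4.5
Step 2: y^k = 4.5, reduced costs: (-19.5, -8.5)
  x^k = (6.0, 6.0), subgradient = b - a^T x = -42.0
  y^{k+1} = 4.5 + 0.25*-42.0 = -6.0
Step 3: y^k = -6.0, reduced costs: (33.0, 44.0)
  x^k = (0.0, 0.0), subgradient = b - a^T x = 18.0
  y^{k+1} = -6.0 + 0.25*18.0 = -1.5
Step 4: y^k = -1.5, reduced costs: (10.5, 21.5)
  x^k = (0.0, 0.0), subgradient = b - a^T x = 18.0
  y^{k+1} = -1.5 + 0.25*18.0 = 3.0
Dual objective at y_4 = 3.0: reduced costs (-12.0, -1.0), box minimizer x = (6.0, 6.0)
g(y_4) = b*y + (c1 - a1*y)*x1 + (c2 - a2*y)*x2 = 18*3.0 + (-12.0)*6.0 + (-1.0)*6.0 = 54.0 - 72.0 - 6.0 = -24.0


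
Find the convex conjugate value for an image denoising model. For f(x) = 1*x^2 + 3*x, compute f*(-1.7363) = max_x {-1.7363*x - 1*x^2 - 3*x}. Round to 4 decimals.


f*(y) = sup_x {y*x - a*x^2 - b*x} = sup_x {(y-b)*x - a*x^2}
FOC: (y - b) - 2a*x = 0 => x* = (y - b)/(2a)
x* = (-1.7363 - 3)/(2*1) = -2.3682
f*(-1.7363) = (y-b)^2/(4a) = (-1.7363 - 3)^2/(4*1)
= 22.4325/4 = 5.6081


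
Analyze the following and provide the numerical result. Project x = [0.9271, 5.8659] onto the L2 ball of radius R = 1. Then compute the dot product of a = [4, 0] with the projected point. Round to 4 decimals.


Step 1: Compute ||x|| (intermediates to 6 decimals).
||x|| = sqrt(0.9271^2 + 5.8659^2) = 5.938712
Step 2: Project.
Since ||x|| > R, scale = R/||x|| = 1/5.938712 = 0.168387, proj(x) = scale * x
proj(x) = [0.156112, 0.987741]
Step 3: Dot product.
a^T * proj(x) = 4*0.156112 + 0*0.987741 = 0.6244


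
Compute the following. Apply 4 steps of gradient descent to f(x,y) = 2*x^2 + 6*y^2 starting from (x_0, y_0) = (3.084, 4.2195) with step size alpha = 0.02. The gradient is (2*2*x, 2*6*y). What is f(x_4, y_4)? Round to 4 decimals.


Gradient descent on f(x,y) = 2*x^2 + 6*y^2.
Starting point: (3.084, 4.2195), alpha = 0.02
Step 1: grad_x = 2*2*3.084 = 12.336, grad_y = 2*6*4.2195 = 50.634
  x_1 = 3.084 - 0.02*12.336 = 2.8373
  y_1 = 4.2195 - 0.02*50.634 = 3.2068
Step 2: grad_x = 2*2*2.8373 = 11.3491, grad_y = 2*6*3.2068 = 38.4818
  x_2 = 2.8373 - 0.02*11.3491 = 2.6103
  y_2 = 3.2068 - 0.02*38.4818 = 2.4372
Step 3: grad_x = 2*2*2.6103 = 10.4412, grad_y = 2*6*2.4372 = 29.2462
  x_3 = 2.6103 - 0.02*10.4412 = 2.4015
  y_3 = 2.4372 - 0.02*29.2462 = 1.8523
Step 4: grad_x = 2*2*2.4015 = 9.6059, grad_y = 2*6*1.8523 = 22.2271
  x_4 = 2.4015 - 0.02*9.6059 = 2.2094
  y_4 = 1.8523 - 0.02*22.2271 = 1.4077
f(2.2094, 1.4077) = 2*2.2094^2 + 6*1.4077^2 = 21.6525


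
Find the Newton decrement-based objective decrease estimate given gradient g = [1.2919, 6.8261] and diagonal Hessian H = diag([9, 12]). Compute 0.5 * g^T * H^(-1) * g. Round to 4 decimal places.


Step 1: H is diagonal, so H^(-1) * g = [0.1435, 0.5688].
Step 2: g^T H^(-1) g = sum_i g_i^2 / H_ii
  = (1.2919)^2/9 + (6.8261)^2/12
  = 0.1854 + 3.883 = 4.0684
Step 3: Objective decrease = 0.5 * g^T H^(-1) g = 2.0342


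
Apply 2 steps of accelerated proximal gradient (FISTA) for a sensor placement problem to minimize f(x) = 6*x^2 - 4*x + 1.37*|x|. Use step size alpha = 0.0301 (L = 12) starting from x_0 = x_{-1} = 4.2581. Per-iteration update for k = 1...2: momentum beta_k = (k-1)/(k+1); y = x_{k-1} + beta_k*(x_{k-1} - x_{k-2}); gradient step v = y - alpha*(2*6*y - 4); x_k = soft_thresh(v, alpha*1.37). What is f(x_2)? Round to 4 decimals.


FISTA on f(x) = 6*x^2 - 4*x + 1.37*|x|
L = 12, alpha = 0.0301
Iteration 1: beta = 0.0, y = 4.2581 + 0.0*(4.2581 - 4.2581) = 4.2581
  grad(y) = 47.0972, v = y - alpha*grad = 2.8405
  prox(v) = soft_thresh(2.8405, 0.0412) = 2.7992
Iteration 2: beta = 0.3333, y = 2.7992 + 0.3333*(2.7992 - 4.2581) = 2.3129
  grad(y) = 23.7554, v = y - alpha*grad = 1.5979
  prox(v) = soft_thresh(1.5979, 0.0412) = 1.5567
f(x_2) = 6*1.5567^2 - 4*1.5567 + 1.37*|1.5567| = 10.4454


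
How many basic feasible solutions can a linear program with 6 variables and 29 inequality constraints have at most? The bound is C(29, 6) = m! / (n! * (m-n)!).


Each vertex corresponds to some choice of n active constraints out of m, so the number of vertices is at most C(m, n) = m! / (n!(m-n)!).
m = 29, n = 6
Numerator: 29 * 28 * 27 * 26 * 25 * 24
Denominator: 6! = 720
C(29, 6) = 475020
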